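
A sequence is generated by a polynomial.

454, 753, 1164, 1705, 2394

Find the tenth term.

299 , 411 , 541 , 689
112 , 130 , 148
18 , 18
Constant third difference = 18, so extend:
148 + 18 = 166;  689 + 166 = 855;  2394 + 855 = 3249
166 + 18 = 184;  855 + 184 = 1039;  3249 + 1039 = 4288
184 + 18 = 202;  1039 + 202 = 1241;  4288 + 1241 = 5529
202 + 18 = 220;  1241 + 220 = 1461;  5529 + 1461 = 6990
220 + 18 = 238;  1461 + 238 = 1699;  6990 + 1699 = 8689

8689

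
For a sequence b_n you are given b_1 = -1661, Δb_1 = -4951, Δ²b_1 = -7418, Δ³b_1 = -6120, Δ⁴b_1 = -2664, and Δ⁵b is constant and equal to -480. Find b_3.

Build the table forward from the leading diagonal:
Fifth differences: -480, -480, -480
Fourth differences: -2664, -3144, -3624
Third differences: -6120, -8784, -11928
Second differences: -7418, -13538, -22322
First differences: -4951, -12369, -25907
b: -1661, -6612, -18981

-18981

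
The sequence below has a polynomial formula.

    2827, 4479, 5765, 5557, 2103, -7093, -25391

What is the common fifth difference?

-120

D1: 1652, 1286, -208, -3454, -9196, -18298
D2: -366, -1494, -3246, -5742, -9102
D3: -1128, -1752, -2496, -3360
D4: -624, -744, -864
D5: -120, -120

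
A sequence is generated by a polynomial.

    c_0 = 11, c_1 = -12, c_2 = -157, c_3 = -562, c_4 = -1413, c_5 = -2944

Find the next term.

-23  -145  -405  -851  -1531
-122  -260  -446  -680
-138  -186  -234
-48  -48
Constant fourth difference = -48, so extend:
-234 − 48 = -282;  -680 − 282 = -962;  -1531 − 962 = -2493;  -2944 − 2493 = -5437

-5437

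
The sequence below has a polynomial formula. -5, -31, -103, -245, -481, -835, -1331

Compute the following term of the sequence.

-1993

Δ: -26 , -72 , -142 , -236 , -354 , -496
Δ²: -46 , -70 , -94 , -118 , -142
Δ³: -24 , -24 , -24 , -24
Constant third difference = -24, so extend:
-142 − 24 = -166;  -496 − 166 = -662;  -1331 − 662 = -1993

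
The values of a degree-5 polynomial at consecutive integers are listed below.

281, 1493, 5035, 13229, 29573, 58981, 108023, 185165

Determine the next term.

D1: 1212, 3542, 8194, 16344, 29408, 49042, 77142
D2: 2330, 4652, 8150, 13064, 19634, 28100
D3: 2322, 3498, 4914, 6570, 8466
D4: 1176, 1416, 1656, 1896
D5: 240, 240, 240
Fifth differences constant at 240.
1896 + 240 = 2136;  8466 + 2136 = 10602;  28100 + 10602 = 38702;  77142 + 38702 = 115844;  185165 + 115844 = 301009

301009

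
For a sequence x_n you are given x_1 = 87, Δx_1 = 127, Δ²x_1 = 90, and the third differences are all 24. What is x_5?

Build the table forward from the leading diagonal:
D3: 24, 24, 24, 24, 24
D2: 90, 114, 138, 162, 186
D1: 127, 217, 331, 469, 631
x: 87, 214, 431, 762, 1231

1231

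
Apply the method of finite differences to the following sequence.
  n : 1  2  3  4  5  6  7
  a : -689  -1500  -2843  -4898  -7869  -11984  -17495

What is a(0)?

-254

D1: -811  -1343  -2055  -2971  -4115  -5511
D2: -532  -712  -916  -1144  -1396
D3: -180  -204  -228  -252
D4: -24  -24  -24
The fourth differences are constant at -24.
Work back: -180 + 24 = -156;  -532 + 156 = -376;  -811 + 376 = -435;  -689 + 435 = -254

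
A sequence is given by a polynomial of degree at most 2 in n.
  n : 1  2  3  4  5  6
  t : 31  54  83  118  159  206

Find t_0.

D1: 23  29  35  41  47
D2: 6  6  6  6
The second differences are constant at 6.
Work back: 23 − 6 = 17;  31 − 17 = 14

14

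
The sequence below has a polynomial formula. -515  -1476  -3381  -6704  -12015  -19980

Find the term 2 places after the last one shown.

Δ: -961 , -1905 , -3323 , -5311 , -7965
Δ²: -944 , -1418 , -1988 , -2654
Δ³: -474 , -570 , -666
Δ⁴: -96 , -96
The fourth differences are constant (-96).
-666 − 96 = -762;  -2654 − 762 = -3416;  -7965 − 3416 = -11381;  -19980 − 11381 = -31361
-762 − 96 = -858;  -3416 − 858 = -4274;  -11381 − 4274 = -15655;  -31361 − 15655 = -47016

-47016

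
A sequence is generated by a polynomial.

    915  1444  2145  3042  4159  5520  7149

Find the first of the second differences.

First differences: 529, 701, 897, 1117, 1361, 1629
Second differences: 172, 196, 220, 244, 268
Third differences: 24, 24, 24, 24

172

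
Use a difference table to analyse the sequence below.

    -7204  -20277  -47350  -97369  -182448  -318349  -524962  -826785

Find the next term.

-1253404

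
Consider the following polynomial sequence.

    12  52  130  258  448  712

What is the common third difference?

Δ: 40, 78, 128, 190, 264
Δ²: 38, 50, 62, 74
Δ³: 12, 12, 12

12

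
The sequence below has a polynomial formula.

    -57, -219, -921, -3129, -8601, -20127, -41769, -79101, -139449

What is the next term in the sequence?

-232131

Δ: -162, -702, -2208, -5472, -11526, -21642, -37332, -60348
Δ²: -540, -1506, -3264, -6054, -10116, -15690, -23016
Δ³: -966, -1758, -2790, -4062, -5574, -7326
Δ⁴: -792, -1032, -1272, -1512, -1752
Δ⁵: -240, -240, -240, -240
The fifth differences are constant (-240).
-1752 − 240 = -1992;  -7326 − 1992 = -9318;  -23016 − 9318 = -32334;  -60348 − 32334 = -92682;  -139449 − 92682 = -232131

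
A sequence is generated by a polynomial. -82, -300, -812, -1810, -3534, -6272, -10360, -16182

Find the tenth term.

-34804

Δ: -218, -512, -998, -1724, -2738, -4088, -5822
Δ²: -294, -486, -726, -1014, -1350, -1734
Δ³: -192, -240, -288, -336, -384
Δ⁴: -48, -48, -48, -48
Constant fourth difference = -48, so extend:
-384 − 48 = -432;  -1734 − 432 = -2166;  -5822 − 2166 = -7988;  -16182 − 7988 = -24170
-432 − 48 = -480;  -2166 − 480 = -2646;  -7988 − 2646 = -10634;  -24170 − 10634 = -34804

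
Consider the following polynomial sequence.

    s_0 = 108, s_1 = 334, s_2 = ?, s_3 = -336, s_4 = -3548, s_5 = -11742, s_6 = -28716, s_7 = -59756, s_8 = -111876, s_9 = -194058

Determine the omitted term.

444

Using the last 7 terms:
First differences: -3212, -8194, -16974, -31040, -52120, -82182
Second differences: -4982, -8780, -14066, -21080, -30062
Third differences: -3798, -5286, -7014, -8982
Fourth differences: -1488, -1728, -1968
Fifth differences: -240, -240
Constant fifth difference = -240.
Extend backward: -1488 + 240 = -1248;  -3798 + 1248 = -2550;  -4982 + 2550 = -2432;  -3212 + 2432 = -780;  -336 + 780 = 444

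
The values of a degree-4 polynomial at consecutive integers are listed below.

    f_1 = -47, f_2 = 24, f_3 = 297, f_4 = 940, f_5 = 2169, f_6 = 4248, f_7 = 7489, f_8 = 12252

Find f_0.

D1: 71  273  643  1229  2079  3241  4763
D2: 202  370  586  850  1162  1522
D3: 168  216  264  312  360
D4: 48  48  48  48
The fourth differences are constant at 48.
Work back: 168 − 48 = 120;  202 − 120 = 82;  71 − 82 = -11;  -47 + 11 = -36

-36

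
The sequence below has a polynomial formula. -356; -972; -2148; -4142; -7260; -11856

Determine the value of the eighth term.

-27138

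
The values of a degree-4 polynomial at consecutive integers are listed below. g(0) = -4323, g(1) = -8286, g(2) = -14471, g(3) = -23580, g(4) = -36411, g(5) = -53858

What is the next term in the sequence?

First differences: -3963, -6185, -9109, -12831, -17447
Second differences: -2222, -2924, -3722, -4616
Third differences: -702, -798, -894
Fourth differences: -96, -96
Fourth differences constant at -96.
-894 − 96 = -990;  -4616 − 990 = -5606;  -17447 − 5606 = -23053;  -53858 − 23053 = -76911

-76911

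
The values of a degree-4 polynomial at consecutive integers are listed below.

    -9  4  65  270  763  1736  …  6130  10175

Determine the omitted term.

Using the first 6 terms:
First differences: 13  61  205  493  973
Second differences: 48  144  288  480
Third differences: 96  144  192
Fourth differences: 48  48
Constant fourth difference = 48.
Extend forward: 192 + 48 = 240;  480 + 240 = 720;  973 + 720 = 1693;  1736 + 1693 = 3429

3429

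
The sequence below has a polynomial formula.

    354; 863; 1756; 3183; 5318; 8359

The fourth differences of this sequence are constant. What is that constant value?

24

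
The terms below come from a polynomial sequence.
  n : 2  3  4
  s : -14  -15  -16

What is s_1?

-13

First differences: -1  -1
The first differences are constant at -1.
Work back: -14 + 1 = -13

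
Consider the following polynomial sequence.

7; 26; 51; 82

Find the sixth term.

Δ: 19  25  31
Δ²: 6  6
The second differences are constant (6).
31 + 6 = 37;  82 + 37 = 119
37 + 6 = 43;  119 + 43 = 162

162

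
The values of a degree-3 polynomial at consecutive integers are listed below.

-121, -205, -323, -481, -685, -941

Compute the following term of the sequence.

-1255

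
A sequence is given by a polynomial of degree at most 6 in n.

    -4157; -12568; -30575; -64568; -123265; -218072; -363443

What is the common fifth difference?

First differences: -8411, -18007, -33993, -58697, -94807, -145371
Second differences: -9596, -15986, -24704, -36110, -50564
Third differences: -6390, -8718, -11406, -14454
Fourth differences: -2328, -2688, -3048
Fifth differences: -360, -360

-360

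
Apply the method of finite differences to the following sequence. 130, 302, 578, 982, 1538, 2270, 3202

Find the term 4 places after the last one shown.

9410

Δ: 172, 276, 404, 556, 732, 932
Δ²: 104, 128, 152, 176, 200
Δ³: 24, 24, 24, 24
The third differences are constant (24).
200 + 24 = 224;  932 + 224 = 1156;  3202 + 1156 = 4358
224 + 24 = 248;  1156 + 248 = 1404;  4358 + 1404 = 5762
248 + 24 = 272;  1404 + 272 = 1676;  5762 + 1676 = 7438
272 + 24 = 296;  1676 + 296 = 1972;  7438 + 1972 = 9410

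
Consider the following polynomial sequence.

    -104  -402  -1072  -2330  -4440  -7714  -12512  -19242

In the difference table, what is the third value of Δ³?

First differences: -298, -670, -1258, -2110, -3274, -4798, -6730
Second differences: -372, -588, -852, -1164, -1524, -1932
Third differences: -216, -264, -312, -360, -408
Fourth differences: -48, -48, -48, -48

-312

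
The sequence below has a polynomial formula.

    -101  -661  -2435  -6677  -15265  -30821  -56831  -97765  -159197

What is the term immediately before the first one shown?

First differences: -560  -1774  -4242  -8588  -15556  -26010  -40934  -61432
Second differences: -1214  -2468  -4346  -6968  -10454  -14924  -20498
Third differences: -1254  -1878  -2622  -3486  -4470  -5574
Fourth differences: -624  -744  -864  -984  -1104
Fifth differences: -120  -120  -120  -120
The fifth differences are constant at -120.
Work back: -624 + 120 = -504;  -1254 + 504 = -750;  -1214 + 750 = -464;  -560 + 464 = -96;  -101 + 96 = -5

-5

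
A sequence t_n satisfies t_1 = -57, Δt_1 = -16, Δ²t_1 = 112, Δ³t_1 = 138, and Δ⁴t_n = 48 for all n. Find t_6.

Build the table forward from the leading diagonal:
Fourth differences: 48  48  48  48  48  48
Third differences: 138  186  234  282  330  378
Second differences: 112  250  436  670  952  1282
First differences: -16  96  346  782  1452  2404
t: -57  -73  23  369  1151  2603

2603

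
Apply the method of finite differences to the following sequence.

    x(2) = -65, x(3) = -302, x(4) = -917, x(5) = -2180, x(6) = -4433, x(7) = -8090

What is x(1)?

Δ: -237  -615  -1263  -2253  -3657
Δ²: -378  -648  -990  -1404
Δ³: -270  -342  -414
Δ⁴: -72  -72
The fourth differences are constant at -72.
Work back: -270 + 72 = -198;  -378 + 198 = -180;  -237 + 180 = -57;  -65 + 57 = -8

-8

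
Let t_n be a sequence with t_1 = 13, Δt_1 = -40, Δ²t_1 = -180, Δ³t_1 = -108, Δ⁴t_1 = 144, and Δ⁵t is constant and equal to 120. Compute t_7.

Build the table forward from the leading diagonal:
Fifth differences: 120  120  120  120  120  120  120
Fourth differences: 144  264  384  504  624  744  864
Third differences: -108  36  300  684  1188  1812  2556
Second differences: -180  -288  -252  48  732  1920  3732
First differences: -40  -220  -508  -760  -712  20  1940
t: 13  -27  -247  -755  -1515  -2227  -2207

-2207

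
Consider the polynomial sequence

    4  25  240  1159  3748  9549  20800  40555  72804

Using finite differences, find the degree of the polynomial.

D1: 21, 215, 919, 2589, 5801, 11251, 19755, 32249
D2: 194, 704, 1670, 3212, 5450, 8504, 12494
D3: 510, 966, 1542, 2238, 3054, 3990
D4: 456, 576, 696, 816, 936
D5: 120, 120, 120, 120
The fifth differences are constant, so the polynomial has degree 5.

5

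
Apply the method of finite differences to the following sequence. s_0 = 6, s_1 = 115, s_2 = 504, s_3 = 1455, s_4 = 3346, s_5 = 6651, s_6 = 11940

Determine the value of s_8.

109, 389, 951, 1891, 3305, 5289
280, 562, 940, 1414, 1984
282, 378, 474, 570
96, 96, 96
Fourth differences constant at 96.
570 + 96 = 666;  1984 + 666 = 2650;  5289 + 2650 = 7939;  11940 + 7939 = 19879
666 + 96 = 762;  2650 + 762 = 3412;  7939 + 3412 = 11351;  19879 + 11351 = 31230

31230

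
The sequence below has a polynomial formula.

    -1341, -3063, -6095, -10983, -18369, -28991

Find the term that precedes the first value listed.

-479

Δ: -1722  -3032  -4888  -7386  -10622
Δ²: -1310  -1856  -2498  -3236
Δ³: -546  -642  -738
Δ⁴: -96  -96
The fourth differences are constant at -96.
Work back: -546 + 96 = -450;  -1310 + 450 = -860;  -1722 + 860 = -862;  -1341 + 862 = -479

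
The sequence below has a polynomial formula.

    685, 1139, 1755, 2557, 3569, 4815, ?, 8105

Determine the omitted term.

Using the first 6 terms:
Δ: 454, 616, 802, 1012, 1246
Δ²: 162, 186, 210, 234
Δ³: 24, 24, 24
Constant third difference = 24.
Extend forward: 234 + 24 = 258;  1246 + 258 = 1504;  4815 + 1504 = 6319

6319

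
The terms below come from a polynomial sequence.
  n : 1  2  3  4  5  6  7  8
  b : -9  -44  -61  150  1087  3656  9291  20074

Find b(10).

69372

-35, -17, 211, 937, 2569, 5635, 10783
18, 228, 726, 1632, 3066, 5148
210, 498, 906, 1434, 2082
288, 408, 528, 648
120, 120, 120
The fifth differences are constant (120).
648 + 120 = 768;  2082 + 768 = 2850;  5148 + 2850 = 7998;  10783 + 7998 = 18781;  20074 + 18781 = 38855
768 + 120 = 888;  2850 + 888 = 3738;  7998 + 3738 = 11736;  18781 + 11736 = 30517;  38855 + 30517 = 69372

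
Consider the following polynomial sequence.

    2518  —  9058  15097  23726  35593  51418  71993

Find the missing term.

Using the last 6 terms:
Δ: 6039  8629  11867  15825  20575
Δ²: 2590  3238  3958  4750
Δ³: 648  720  792
Δ⁴: 72  72
Constant fourth difference = 72.
Extend backward: 648 − 72 = 576;  2590 − 576 = 2014;  6039 − 2014 = 4025;  9058 − 4025 = 5033

5033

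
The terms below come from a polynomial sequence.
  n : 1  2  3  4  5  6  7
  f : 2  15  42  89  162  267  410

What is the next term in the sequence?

13, 27, 47, 73, 105, 143
14, 20, 26, 32, 38
6, 6, 6, 6
Third differences constant at 6.
38 + 6 = 44;  143 + 44 = 187;  410 + 187 = 597

597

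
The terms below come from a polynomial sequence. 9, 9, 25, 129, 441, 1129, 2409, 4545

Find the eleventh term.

0 , 16 , 104 , 312 , 688 , 1280 , 2136
16 , 88 , 208 , 376 , 592 , 856
72 , 120 , 168 , 216 , 264
48 , 48 , 48 , 48
Constant fourth difference = 48, so extend:
264 + 48 = 312;  856 + 312 = 1168;  2136 + 1168 = 3304;  4545 + 3304 = 7849
312 + 48 = 360;  1168 + 360 = 1528;  3304 + 1528 = 4832;  7849 + 4832 = 12681
360 + 48 = 408;  1528 + 408 = 1936;  4832 + 1936 = 6768;  12681 + 6768 = 19449

19449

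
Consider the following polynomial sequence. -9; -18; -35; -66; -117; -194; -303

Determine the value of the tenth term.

-882

-9  -17  -31  -51  -77  -109
-8  -14  -20  -26  -32
-6  -6  -6  -6
Constant third difference = -6, so extend:
-32 − 6 = -38;  -109 − 38 = -147;  -303 − 147 = -450
-38 − 6 = -44;  -147 − 44 = -191;  -450 − 191 = -641
-44 − 6 = -50;  -191 − 50 = -241;  -641 − 241 = -882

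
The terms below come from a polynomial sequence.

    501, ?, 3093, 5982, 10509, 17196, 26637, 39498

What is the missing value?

1392

Using the last 6 terms:
2889, 4527, 6687, 9441, 12861
1638, 2160, 2754, 3420
522, 594, 666
72, 72
Constant fourth difference = 72.
Extend backward: 522 − 72 = 450;  1638 − 450 = 1188;  2889 − 1188 = 1701;  3093 − 1701 = 1392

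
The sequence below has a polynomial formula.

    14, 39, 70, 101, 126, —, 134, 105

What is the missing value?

Using the first 5 terms:
First differences: 25  31  31  25
Second differences: 6  0  -6
Third differences: -6  -6
Constant third difference = -6.
Extend forward: -6 − 6 = -12;  25 − 12 = 13;  126 + 13 = 139

139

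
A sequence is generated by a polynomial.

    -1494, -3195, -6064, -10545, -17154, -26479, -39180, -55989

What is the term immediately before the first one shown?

-589

First differences: -1701  -2869  -4481  -6609  -9325  -12701  -16809
Second differences: -1168  -1612  -2128  -2716  -3376  -4108
Third differences: -444  -516  -588  -660  -732
Fourth differences: -72  -72  -72  -72
The fourth differences are constant at -72.
Work back: -444 + 72 = -372;  -1168 + 372 = -796;  -1701 + 796 = -905;  -1494 + 905 = -589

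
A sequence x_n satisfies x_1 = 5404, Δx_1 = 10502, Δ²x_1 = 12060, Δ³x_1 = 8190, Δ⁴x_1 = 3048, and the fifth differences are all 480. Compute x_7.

Build the table forward from the leading diagonal:
Fifth differences: 480, 480, 480, 480, 480, 480, 480
Fourth differences: 3048, 3528, 4008, 4488, 4968, 5448, 5928
Third differences: 8190, 11238, 14766, 18774, 23262, 28230, 33678
Second differences: 12060, 20250, 31488, 46254, 65028, 88290, 116520
First differences: 10502, 22562, 42812, 74300, 120554, 185582, 273872
x: 5404, 15906, 38468, 81280, 155580, 276134, 461716

461716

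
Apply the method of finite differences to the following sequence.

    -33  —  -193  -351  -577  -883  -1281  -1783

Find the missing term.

Using the last 6 terms:
-158, -226, -306, -398, -502
-68, -80, -92, -104
-12, -12, -12
Constant third difference = -12.
Extend backward: -68 + 12 = -56;  -158 + 56 = -102;  -193 + 102 = -91

-91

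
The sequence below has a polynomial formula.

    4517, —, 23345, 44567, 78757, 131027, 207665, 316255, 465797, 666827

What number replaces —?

Using the last 8 terms:
Δ: 21222, 34190, 52270, 76638, 108590, 149542, 201030
Δ²: 12968, 18080, 24368, 31952, 40952, 51488
Δ³: 5112, 6288, 7584, 9000, 10536
Δ⁴: 1176, 1296, 1416, 1536
Δ⁵: 120, 120, 120
Constant fifth difference = 120.
Extend backward: 1176 − 120 = 1056;  5112 − 1056 = 4056;  12968 − 4056 = 8912;  21222 − 8912 = 12310;  23345 − 12310 = 11035

11035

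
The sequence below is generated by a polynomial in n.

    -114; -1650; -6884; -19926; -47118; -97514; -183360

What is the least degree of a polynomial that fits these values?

First differences: -1536, -5234, -13042, -27192, -50396, -85846
Second differences: -3698, -7808, -14150, -23204, -35450
Third differences: -4110, -6342, -9054, -12246
Fourth differences: -2232, -2712, -3192
Fifth differences: -480, -480
The fifth differences are constant, so the polynomial has degree 5.

5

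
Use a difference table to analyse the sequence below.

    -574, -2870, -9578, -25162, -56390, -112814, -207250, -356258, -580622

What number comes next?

Δ: -2296 , -6708 , -15584 , -31228 , -56424 , -94436 , -149008 , -224364
Δ²: -4412 , -8876 , -15644 , -25196 , -38012 , -54572 , -75356
Δ³: -4464 , -6768 , -9552 , -12816 , -16560 , -20784
Δ⁴: -2304 , -2784 , -3264 , -3744 , -4224
Δ⁵: -480 , -480 , -480 , -480
The fifth differences are constant (-480).
-4224 − 480 = -4704;  -20784 − 4704 = -25488;  -75356 − 25488 = -100844;  -224364 − 100844 = -325208;  -580622 − 325208 = -905830

-905830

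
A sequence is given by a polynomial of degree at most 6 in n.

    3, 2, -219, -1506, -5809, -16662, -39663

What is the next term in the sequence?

First differences: -1 , -221 , -1287 , -4303 , -10853 , -23001
Second differences: -220 , -1066 , -3016 , -6550 , -12148
Third differences: -846 , -1950 , -3534 , -5598
Fourth differences: -1104 , -1584 , -2064
Fifth differences: -480 , -480
Fifth differences constant at -480.
-2064 − 480 = -2544;  -5598 − 2544 = -8142;  -12148 − 8142 = -20290;  -23001 − 20290 = -43291;  -39663 − 43291 = -82954

-82954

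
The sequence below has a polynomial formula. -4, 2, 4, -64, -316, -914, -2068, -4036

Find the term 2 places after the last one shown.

-11686

First differences: 6, 2, -68, -252, -598, -1154, -1968
Second differences: -4, -70, -184, -346, -556, -814
Third differences: -66, -114, -162, -210, -258
Fourth differences: -48, -48, -48, -48
Constant fourth difference = -48, so extend:
-258 − 48 = -306;  -814 − 306 = -1120;  -1968 − 1120 = -3088;  -4036 − 3088 = -7124
-306 − 48 = -354;  -1120 − 354 = -1474;  -3088 − 1474 = -4562;  -7124 − 4562 = -11686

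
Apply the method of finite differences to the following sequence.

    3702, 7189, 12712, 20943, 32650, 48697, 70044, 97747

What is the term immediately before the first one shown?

First differences: 3487, 5523, 8231, 11707, 16047, 21347, 27703
Second differences: 2036, 2708, 3476, 4340, 5300, 6356
Third differences: 672, 768, 864, 960, 1056
Fourth differences: 96, 96, 96, 96
The fourth differences are constant at 96.
Work back: 672 − 96 = 576;  2036 − 576 = 1460;  3487 − 1460 = 2027;  3702 − 2027 = 1675

1675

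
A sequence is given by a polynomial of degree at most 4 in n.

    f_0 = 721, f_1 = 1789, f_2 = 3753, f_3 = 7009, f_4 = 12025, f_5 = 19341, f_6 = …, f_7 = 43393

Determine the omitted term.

Using the first 6 terms:
Δ: 1068  1964  3256  5016  7316
Δ²: 896  1292  1760  2300
Δ³: 396  468  540
Δ⁴: 72  72
Constant fourth difference = 72.
Extend forward: 540 + 72 = 612;  2300 + 612 = 2912;  7316 + 2912 = 10228;  19341 + 10228 = 29569

29569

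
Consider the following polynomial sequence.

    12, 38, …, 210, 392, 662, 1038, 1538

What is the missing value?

98

Using the last 5 terms:
First differences: 182  270  376  500
Second differences: 88  106  124
Third differences: 18  18
Constant third difference = 18.
Extend backward: 88 − 18 = 70;  182 − 70 = 112;  210 − 112 = 98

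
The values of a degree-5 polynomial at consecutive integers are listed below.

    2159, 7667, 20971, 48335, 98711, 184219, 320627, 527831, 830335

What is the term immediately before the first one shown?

5508, 13304, 27364, 50376, 85508, 136408, 207204, 302504
7796, 14060, 23012, 35132, 50900, 70796, 95300
6264, 8952, 12120, 15768, 19896, 24504
2688, 3168, 3648, 4128, 4608
480, 480, 480, 480
The fifth differences are constant at 480.
Work back: 2688 − 480 = 2208;  6264 − 2208 = 4056;  7796 − 4056 = 3740;  5508 − 3740 = 1768;  2159 − 1768 = 391

391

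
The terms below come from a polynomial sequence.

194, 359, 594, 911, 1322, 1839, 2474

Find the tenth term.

5207

165  235  317  411  517  635
70  82  94  106  118
12  12  12  12
Constant third difference = 12, so extend:
118 + 12 = 130;  635 + 130 = 765;  2474 + 765 = 3239
130 + 12 = 142;  765 + 142 = 907;  3239 + 907 = 4146
142 + 12 = 154;  907 + 154 = 1061;  4146 + 1061 = 5207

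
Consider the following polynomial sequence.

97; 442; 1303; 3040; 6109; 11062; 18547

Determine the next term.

29308

Δ: 345 , 861 , 1737 , 3069 , 4953 , 7485
Δ²: 516 , 876 , 1332 , 1884 , 2532
Δ³: 360 , 456 , 552 , 648
Δ⁴: 96 , 96 , 96
Fourth differences constant at 96.
648 + 96 = 744;  2532 + 744 = 3276;  7485 + 3276 = 10761;  18547 + 10761 = 29308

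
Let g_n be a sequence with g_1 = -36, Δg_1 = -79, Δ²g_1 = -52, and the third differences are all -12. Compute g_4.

Build the table forward from the leading diagonal:
D3: -12  -12  -12  -12
D2: -52  -64  -76  -88
D1: -79  -131  -195  -271
g: -36  -115  -246  -441

-441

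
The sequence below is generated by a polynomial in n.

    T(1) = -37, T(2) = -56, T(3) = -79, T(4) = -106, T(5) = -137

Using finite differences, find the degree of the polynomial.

D1: -19, -23, -27, -31
D2: -4, -4, -4
The second differences are constant, so the polynomial has degree 2.

2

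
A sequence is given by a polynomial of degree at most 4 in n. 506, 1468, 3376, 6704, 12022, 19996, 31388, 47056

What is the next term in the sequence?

67954

Δ: 962, 1908, 3328, 5318, 7974, 11392, 15668
Δ²: 946, 1420, 1990, 2656, 3418, 4276
Δ³: 474, 570, 666, 762, 858
Δ⁴: 96, 96, 96, 96
The fourth differences are constant (96).
858 + 96 = 954;  4276 + 954 = 5230;  15668 + 5230 = 20898;  47056 + 20898 = 67954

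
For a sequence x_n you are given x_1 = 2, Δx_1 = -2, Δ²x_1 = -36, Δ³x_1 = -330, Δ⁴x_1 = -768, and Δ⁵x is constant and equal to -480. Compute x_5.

Build the table forward from the leading diagonal:
D5: -480, -480, -480, -480, -480
D4: -768, -1248, -1728, -2208, -2688
D3: -330, -1098, -2346, -4074, -6282
D2: -36, -366, -1464, -3810, -7884
D1: -2, -38, -404, -1868, -5678
x: 2, 0, -38, -442, -2310

-2310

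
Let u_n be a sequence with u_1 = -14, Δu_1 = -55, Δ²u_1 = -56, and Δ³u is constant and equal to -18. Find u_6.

Build the table forward from the leading diagonal:
Δ³: -18  -18  -18  -18  -18  -18
Δ²: -56  -74  -92  -110  -128  -146
Δ: -55  -111  -185  -277  -387  -515
u: -14  -69  -180  -365  -642  -1029

-1029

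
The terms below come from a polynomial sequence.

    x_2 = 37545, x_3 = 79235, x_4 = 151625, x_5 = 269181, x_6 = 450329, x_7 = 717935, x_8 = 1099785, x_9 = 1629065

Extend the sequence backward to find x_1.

First differences: 41690  72390  117556  181148  267606  381850  529280
Second differences: 30700  45166  63592  86458  114244  147430
Third differences: 14466  18426  22866  27786  33186
Fourth differences: 3960  4440  4920  5400
Fifth differences: 480  480  480
The fifth differences are constant at 480.
Work back: 3960 − 480 = 3480;  14466 − 3480 = 10986;  30700 − 10986 = 19714;  41690 − 19714 = 21976;  37545 − 21976 = 15569

15569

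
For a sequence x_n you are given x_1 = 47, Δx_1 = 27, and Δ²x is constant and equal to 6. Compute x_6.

Build the table forward from the leading diagonal:
D2: 6  6  6  6  6  6
D1: 27  33  39  45  51  57
x: 47  74  107  146  191  242

242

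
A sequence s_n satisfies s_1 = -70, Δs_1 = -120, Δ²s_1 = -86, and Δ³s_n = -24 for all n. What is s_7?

-2560

Build the table forward from the leading diagonal:
Third differences: -24  -24  -24  -24  -24  -24  -24
Second differences: -86  -110  -134  -158  -182  -206  -230
First differences: -120  -206  -316  -450  -608  -790  -996
s: -70  -190  -396  -712  -1162  -1770  -2560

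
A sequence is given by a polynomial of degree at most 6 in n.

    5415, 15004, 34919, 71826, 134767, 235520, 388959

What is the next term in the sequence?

613414

First differences: 9589, 19915, 36907, 62941, 100753, 153439
Second differences: 10326, 16992, 26034, 37812, 52686
Third differences: 6666, 9042, 11778, 14874
Fourth differences: 2376, 2736, 3096
Fifth differences: 360, 360
Fifth differences constant at 360.
3096 + 360 = 3456;  14874 + 3456 = 18330;  52686 + 18330 = 71016;  153439 + 71016 = 224455;  388959 + 224455 = 613414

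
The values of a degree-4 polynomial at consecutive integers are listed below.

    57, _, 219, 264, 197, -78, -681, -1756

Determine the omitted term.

Using the last 6 terms:
45, -67, -275, -603, -1075
-112, -208, -328, -472
-96, -120, -144
-24, -24
Constant fourth difference = -24.
Extend backward: -96 + 24 = -72;  -112 + 72 = -40;  45 + 40 = 85;  219 − 85 = 134

134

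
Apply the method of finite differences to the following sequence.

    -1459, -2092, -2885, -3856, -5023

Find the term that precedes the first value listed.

-968

-633, -793, -971, -1167
-160, -178, -196
-18, -18
The third differences are constant at -18.
Work back: -160 + 18 = -142;  -633 + 142 = -491;  -1459 + 491 = -968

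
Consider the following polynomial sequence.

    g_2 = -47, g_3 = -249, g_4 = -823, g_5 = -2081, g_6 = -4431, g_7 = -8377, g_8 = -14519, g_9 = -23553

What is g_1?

-1

-202  -574  -1258  -2350  -3946  -6142  -9034
-372  -684  -1092  -1596  -2196  -2892
-312  -408  -504  -600  -696
-96  -96  -96  -96
The fourth differences are constant at -96.
Work back: -312 + 96 = -216;  -372 + 216 = -156;  -202 + 156 = -46;  -47 + 46 = -1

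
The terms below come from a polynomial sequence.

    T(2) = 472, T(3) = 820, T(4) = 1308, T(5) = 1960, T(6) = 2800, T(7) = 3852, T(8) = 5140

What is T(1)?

D1: 348, 488, 652, 840, 1052, 1288
D2: 140, 164, 188, 212, 236
D3: 24, 24, 24, 24
The third differences are constant at 24.
Work back: 140 − 24 = 116;  348 − 116 = 232;  472 − 232 = 240

240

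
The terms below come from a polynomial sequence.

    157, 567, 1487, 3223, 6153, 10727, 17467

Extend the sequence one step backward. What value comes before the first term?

23

410  920  1736  2930  4574  6740
510  816  1194  1644  2166
306  378  450  522
72  72  72
The fourth differences are constant at 72.
Work back: 306 − 72 = 234;  510 − 234 = 276;  410 − 276 = 134;  157 − 134 = 23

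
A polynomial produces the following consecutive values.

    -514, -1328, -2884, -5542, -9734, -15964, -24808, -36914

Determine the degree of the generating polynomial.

4

Δ: -814, -1556, -2658, -4192, -6230, -8844, -12106
Δ²: -742, -1102, -1534, -2038, -2614, -3262
Δ³: -360, -432, -504, -576, -648
Δ⁴: -72, -72, -72, -72
The fourth differences are constant, so the polynomial has degree 4.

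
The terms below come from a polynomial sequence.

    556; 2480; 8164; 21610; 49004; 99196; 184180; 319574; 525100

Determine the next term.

First differences: 1924  5684  13446  27394  50192  84984  135394  205526
Second differences: 3760  7762  13948  22798  34792  50410  70132
Third differences: 4002  6186  8850  11994  15618  19722
Fourth differences: 2184  2664  3144  3624  4104
Fifth differences: 480  480  480  480
Constant fifth difference = 480, so extend:
4104 + 480 = 4584;  19722 + 4584 = 24306;  70132 + 24306 = 94438;  205526 + 94438 = 299964;  525100 + 299964 = 825064

825064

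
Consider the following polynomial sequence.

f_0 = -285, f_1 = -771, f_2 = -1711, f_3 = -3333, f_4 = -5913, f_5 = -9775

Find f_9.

-46203

Δ: -486, -940, -1622, -2580, -3862
Δ²: -454, -682, -958, -1282
Δ³: -228, -276, -324
Δ⁴: -48, -48
Fourth differences constant at -48.
-324 − 48 = -372;  -1282 − 372 = -1654;  -3862 − 1654 = -5516;  -9775 − 5516 = -15291
-372 − 48 = -420;  -1654 − 420 = -2074;  -5516 − 2074 = -7590;  -15291 − 7590 = -22881
-420 − 48 = -468;  -2074 − 468 = -2542;  -7590 − 2542 = -10132;  -22881 − 10132 = -33013
-468 − 48 = -516;  -2542 − 516 = -3058;  -10132 − 3058 = -13190;  -33013 − 13190 = -46203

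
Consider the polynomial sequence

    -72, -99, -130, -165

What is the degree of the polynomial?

2

-27, -31, -35
-4, -4
The second differences are constant, so the polynomial has degree 2.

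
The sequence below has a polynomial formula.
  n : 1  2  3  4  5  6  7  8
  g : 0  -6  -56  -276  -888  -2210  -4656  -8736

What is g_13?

-78216

Δ: -6, -50, -220, -612, -1322, -2446, -4080
Δ²: -44, -170, -392, -710, -1124, -1634
Δ³: -126, -222, -318, -414, -510
Δ⁴: -96, -96, -96, -96
Fourth differences constant at -96.
-510 − 96 = -606;  -1634 − 606 = -2240;  -4080 − 2240 = -6320;  -8736 − 6320 = -15056
-606 − 96 = -702;  -2240 − 702 = -2942;  -6320 − 2942 = -9262;  -15056 − 9262 = -24318
-702 − 96 = -798;  -2942 − 798 = -3740;  -9262 − 3740 = -13002;  -24318 − 13002 = -37320
-798 − 96 = -894;  -3740 − 894 = -4634;  -13002 − 4634 = -17636;  -37320 − 17636 = -54956
-894 − 96 = -990;  -4634 − 990 = -5624;  -17636 − 5624 = -23260;  -54956 − 23260 = -78216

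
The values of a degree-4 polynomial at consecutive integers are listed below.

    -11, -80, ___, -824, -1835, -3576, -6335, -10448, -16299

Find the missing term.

Using the last 6 terms:
Δ: -1011, -1741, -2759, -4113, -5851
Δ²: -730, -1018, -1354, -1738
Δ³: -288, -336, -384
Δ⁴: -48, -48
Constant fourth difference = -48.
Extend backward: -288 + 48 = -240;  -730 + 240 = -490;  -1011 + 490 = -521;  -824 + 521 = -303

-303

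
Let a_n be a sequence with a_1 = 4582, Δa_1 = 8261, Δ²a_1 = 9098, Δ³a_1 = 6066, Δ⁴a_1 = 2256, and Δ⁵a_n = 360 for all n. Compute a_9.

Build the table forward from the leading diagonal:
Fifth differences: 360, 360, 360, 360, 360, 360, 360, 360, 360
Fourth differences: 2256, 2616, 2976, 3336, 3696, 4056, 4416, 4776, 5136
Third differences: 6066, 8322, 10938, 13914, 17250, 20946, 25002, 29418, 34194
Second differences: 9098, 15164, 23486, 34424, 48338, 65588, 86534, 111536, 140954
First differences: 8261, 17359, 32523, 56009, 90433, 138771, 204359, 290893, 402429
a: 4582, 12843, 30202, 62725, 118734, 209167, 347938, 552297, 843190

843190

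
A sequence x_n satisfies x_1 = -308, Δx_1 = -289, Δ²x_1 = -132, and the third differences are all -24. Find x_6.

Build the table forward from the leading diagonal:
Third differences: -24  -24  -24  -24  -24  -24
Second differences: -132  -156  -180  -204  -228  -252
First differences: -289  -421  -577  -757  -961  -1189
x: -308  -597  -1018  -1595  -2352  -3313

-3313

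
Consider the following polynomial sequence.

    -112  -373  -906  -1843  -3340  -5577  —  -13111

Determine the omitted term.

Using the first 6 terms:
Δ: -261  -533  -937  -1497  -2237
Δ²: -272  -404  -560  -740
Δ³: -132  -156  -180
Δ⁴: -24  -24
Constant fourth difference = -24.
Extend forward: -180 − 24 = -204;  -740 − 204 = -944;  -2237 − 944 = -3181;  -5577 − 3181 = -8758

-8758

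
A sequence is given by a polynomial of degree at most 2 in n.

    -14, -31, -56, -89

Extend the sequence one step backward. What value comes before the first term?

-5

D1: -17  -25  -33
D2: -8  -8
The second differences are constant at -8.
Work back: -17 + 8 = -9;  -14 + 9 = -5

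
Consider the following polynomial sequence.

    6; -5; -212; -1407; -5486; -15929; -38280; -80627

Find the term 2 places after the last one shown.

D1: -11  -207  -1195  -4079  -10443  -22351  -42347
D2: -196  -988  -2884  -6364  -11908  -19996
D3: -792  -1896  -3480  -5544  -8088
D4: -1104  -1584  -2064  -2544
D5: -480  -480  -480
The fifth differences are constant (-480).
-2544 − 480 = -3024;  -8088 − 3024 = -11112;  -19996 − 11112 = -31108;  -42347 − 31108 = -73455;  -80627 − 73455 = -154082
-3024 − 480 = -3504;  -11112 − 3504 = -14616;  -31108 − 14616 = -45724;  -73455 − 45724 = -119179;  -154082 − 119179 = -273261

-273261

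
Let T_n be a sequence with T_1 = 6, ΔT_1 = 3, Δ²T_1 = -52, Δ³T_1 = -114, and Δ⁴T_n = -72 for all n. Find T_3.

Build the table forward from the leading diagonal:
Δ⁴: -72, -72, -72
Δ³: -114, -186, -258
Δ²: -52, -166, -352
Δ: 3, -49, -215
T: 6, 9, -40

-40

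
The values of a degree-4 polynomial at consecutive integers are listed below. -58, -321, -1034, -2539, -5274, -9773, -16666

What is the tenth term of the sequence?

D1: -263 , -713 , -1505 , -2735 , -4499 , -6893
D2: -450 , -792 , -1230 , -1764 , -2394
D3: -342 , -438 , -534 , -630
D4: -96 , -96 , -96
Constant fourth difference = -96, so extend:
-630 − 96 = -726;  -2394 − 726 = -3120;  -6893 − 3120 = -10013;  -16666 − 10013 = -26679
-726 − 96 = -822;  -3120 − 822 = -3942;  -10013 − 3942 = -13955;  -26679 − 13955 = -40634
-822 − 96 = -918;  -3942 − 918 = -4860;  -13955 − 4860 = -18815;  -40634 − 18815 = -59449

-59449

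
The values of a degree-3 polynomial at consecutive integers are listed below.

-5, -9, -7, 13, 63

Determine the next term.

155

Δ: -4 , 2 , 20 , 50
Δ²: 6 , 18 , 30
Δ³: 12 , 12
Constant third difference = 12, so extend:
30 + 12 = 42;  50 + 42 = 92;  63 + 92 = 155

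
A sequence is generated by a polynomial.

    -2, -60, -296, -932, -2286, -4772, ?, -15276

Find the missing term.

-8900

Using the first 6 terms:
First differences: -58  -236  -636  -1354  -2486
Second differences: -178  -400  -718  -1132
Third differences: -222  -318  -414
Fourth differences: -96  -96
Constant fourth difference = -96.
Extend forward: -414 − 96 = -510;  -1132 − 510 = -1642;  -2486 − 1642 = -4128;  -4772 − 4128 = -8900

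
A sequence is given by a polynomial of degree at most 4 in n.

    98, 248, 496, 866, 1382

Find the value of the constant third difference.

24

D1: 150, 248, 370, 516
D2: 98, 122, 146
D3: 24, 24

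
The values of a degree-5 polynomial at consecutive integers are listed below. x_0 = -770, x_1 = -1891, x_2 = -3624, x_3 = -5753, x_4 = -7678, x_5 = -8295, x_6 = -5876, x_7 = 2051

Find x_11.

171039

Δ: -1121 , -1733 , -2129 , -1925 , -617 , 2419 , 7927
Δ²: -612 , -396 , 204 , 1308 , 3036 , 5508
Δ³: 216 , 600 , 1104 , 1728 , 2472
Δ⁴: 384 , 504 , 624 , 744
Δ⁵: 120 , 120 , 120
Fifth differences constant at 120.
744 + 120 = 864;  2472 + 864 = 3336;  5508 + 3336 = 8844;  7927 + 8844 = 16771;  2051 + 16771 = 18822
864 + 120 = 984;  3336 + 984 = 4320;  8844 + 4320 = 13164;  16771 + 13164 = 29935;  18822 + 29935 = 48757
984 + 120 = 1104;  4320 + 1104 = 5424;  13164 + 5424 = 18588;  29935 + 18588 = 48523;  48757 + 48523 = 97280
1104 + 120 = 1224;  5424 + 1224 = 6648;  18588 + 6648 = 25236;  48523 + 25236 = 73759;  97280 + 73759 = 171039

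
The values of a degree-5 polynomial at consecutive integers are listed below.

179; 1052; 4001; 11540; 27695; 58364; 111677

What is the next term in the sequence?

Δ: 873, 2949, 7539, 16155, 30669, 53313
Δ²: 2076, 4590, 8616, 14514, 22644
Δ³: 2514, 4026, 5898, 8130
Δ⁴: 1512, 1872, 2232
Δ⁵: 360, 360
The fifth differences are constant (360).
2232 + 360 = 2592;  8130 + 2592 = 10722;  22644 + 10722 = 33366;  53313 + 33366 = 86679;  111677 + 86679 = 198356

198356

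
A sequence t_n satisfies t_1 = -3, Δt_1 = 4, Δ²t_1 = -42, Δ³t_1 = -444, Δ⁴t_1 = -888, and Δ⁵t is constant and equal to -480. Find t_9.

-115051

Build the table forward from the leading diagonal:
Δ⁵: -480  -480  -480  -480  -480  -480  -480  -480  -480
Δ⁴: -888  -1368  -1848  -2328  -2808  -3288  -3768  -4248  -4728
Δ³: -444  -1332  -2700  -4548  -6876  -9684  -12972  -16740  -20988
Δ²: -42  -486  -1818  -4518  -9066  -15942  -25626  -38598  -55338
Δ: 4  -38  -524  -2342  -6860  -15926  -31868  -57494  -96092
t: -3  1  -37  -561  -2903  -9763  -25689  -57557  -115051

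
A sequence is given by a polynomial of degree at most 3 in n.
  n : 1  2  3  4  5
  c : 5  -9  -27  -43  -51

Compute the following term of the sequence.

Δ: -14  -18  -16  -8
Δ²: -4  2  8
Δ³: 6  6
Third differences constant at 6.
8 + 6 = 14;  -8 + 14 = 6;  -51 + 6 = -45

-45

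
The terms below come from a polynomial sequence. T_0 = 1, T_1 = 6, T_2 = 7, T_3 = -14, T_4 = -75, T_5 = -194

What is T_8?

-1079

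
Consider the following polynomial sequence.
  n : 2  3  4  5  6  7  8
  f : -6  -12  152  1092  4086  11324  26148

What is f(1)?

-4

-6  164  940  2994  7238  14824
170  776  2054  4244  7586
606  1278  2190  3342
672  912  1152
240  240
The fifth differences are constant at 240.
Work back: 672 − 240 = 432;  606 − 432 = 174;  170 − 174 = -4;  -6 + 4 = -2;  -6 + 2 = -4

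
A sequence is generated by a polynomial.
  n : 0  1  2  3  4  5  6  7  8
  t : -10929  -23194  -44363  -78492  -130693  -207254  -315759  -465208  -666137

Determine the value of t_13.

-12265  -21169  -34129  -52201  -76561  -108505  -149449  -200929
-8904  -12960  -18072  -24360  -31944  -40944  -51480
-4056  -5112  -6288  -7584  -9000  -10536
-1056  -1176  -1296  -1416  -1536
-120  -120  -120  -120
Constant fifth difference = -120, so extend:
-1536 − 120 = -1656;  -10536 − 1656 = -12192;  -51480 − 12192 = -63672;  -200929 − 63672 = -264601;  -666137 − 264601 = -930738
-1656 − 120 = -1776;  -12192 − 1776 = -13968;  -63672 − 13968 = -77640;  -264601 − 77640 = -342241;  -930738 − 342241 = -1272979
-1776 − 120 = -1896;  -13968 − 1896 = -15864;  -77640 − 15864 = -93504;  -342241 − 93504 = -435745;  -1272979 − 435745 = -1708724
-1896 − 120 = -2016;  -15864 − 2016 = -17880;  -93504 − 17880 = -111384;  -435745 − 111384 = -547129;  -1708724 − 547129 = -2255853
-2016 − 120 = -2136;  -17880 − 2136 = -20016;  -111384 − 20016 = -131400;  -547129 − 131400 = -678529;  -2255853 − 678529 = -2934382

-2934382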